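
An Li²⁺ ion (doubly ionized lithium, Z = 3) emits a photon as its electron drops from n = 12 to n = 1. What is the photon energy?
121.600944 eV

The energy levels are E_n = -13.6057 Z² eV / n².

Energy at n = 12: E_12 = -13.6057 × 3² / 12² = -0.850356250 eV
Energy at n = 1: E_1 = -13.6057 × 3² / 1² = -122.451300000 eV

For emission (electron falling to lower state), the photon energy is:
E_photon = E_12 - E_1 = |-0.850356250 - (-122.451300000)|
E_photon = 121.600944 eV

This energy is carried away by the emitted photon.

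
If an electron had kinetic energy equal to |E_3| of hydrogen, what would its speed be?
7.292e+05 m/s (or 0.243245% of c)

The binding energy at n = 3 for hydrogen is:
E_3 = -13.6057/3² = -1.51174444 eV
|E_3| = 1.51174444 eV

Convert to Joules:
KE = 1.51174444 eV × (1.602177 × 10⁻¹⁹ J/eV) = 2.42208e-19 J

Using KE = ½mv²:
v = √(2·KE/m_e)
v = √(2 × 2.42208e-19 J / 9.10938 × 10⁻³¹ kg)
v = 7.292e+05 m/s

This is approximately 0.243245% the speed of light.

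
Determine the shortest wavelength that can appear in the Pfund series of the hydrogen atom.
2278.1628 nm

The series limit corresponds to the transition from n = ∞ to n = 5.
This is the highest energy (shortest wavelength) transition in the Pfund series.

E_∞ = 0 eV
E_5 = -13.6057 / 5² = -0.5442280000 eV

Energy at series limit:
ΔE = E_∞ - E_5 = 0 - (-0.5442280000) = 0.5442280000 eV
λ = hc/E = 1239.84 eV·nm / 0.5442280000 eV = 2278.1628 nm

This energy equals the ionization energy from the n = 5 state of hydrogen.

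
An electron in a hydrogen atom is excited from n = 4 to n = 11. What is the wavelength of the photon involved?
1680.1993 nm

First, find the transition energy using E_n = -13.6057 / n² eV:
E_4 = -13.6057 / 4² = -0.8503562500 eV
E_11 = -13.6057 / 11² = -0.1124438017 eV

Photon energy: |ΔE| = |E_11 - E_4| = 0.7379124483 eV

Convert to wavelength using E = hc/λ with hc = 1239.84 eV·nm:
λ = hc/E = 1239.84 eV·nm / 0.7379124483 eV
λ = 1680.1993 nm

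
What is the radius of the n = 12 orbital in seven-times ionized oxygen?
0.952519 nm (or 9.525190 Å)

The Bohr radius formula is:
r_n = n² a₀ / Z

where a₀ = 0.052917721 nm is the Bohr radius.

For O⁷⁺ (Z = 8) at n = 12:
r_12 = 12² × 0.052917721 nm / 8
r_12 = 144 × 0.052917721 nm / 8
r_12 = 7.6201518 nm / 8
r_12 = 0.952519 nm

The electron orbits at approximately 0.952519 nm from the nucleus.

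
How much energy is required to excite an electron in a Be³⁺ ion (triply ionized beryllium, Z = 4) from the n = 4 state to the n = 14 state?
12.50 eV

The energy levels of a hydrogen-like atom are E_n = -13.6057 Z² eV / n².

Energy at n = 4: E_4 = -13.6057 × 4² / 4² = -13.60570 eV
Energy at n = 14: E_14 = -13.6057 × 4² / 14² = -1.11067 eV

The excitation energy is the difference:
ΔE = E_14 - E_4
ΔE = -1.11067 - (-13.60570)
ΔE = 12.50 eV

Since this is positive, energy must be absorbed (photon absorption).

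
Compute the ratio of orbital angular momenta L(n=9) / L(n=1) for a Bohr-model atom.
9.000

In the Bohr model, L_n = nℏ, so the ratio is purely the ratio of quantum numbers:

L_9/L_1 = 9ℏ / 1ℏ = 9/1 = 9.000

The angular momentum scales linearly with n.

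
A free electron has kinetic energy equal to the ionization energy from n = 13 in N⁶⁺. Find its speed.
1.1780e+06 m/s (or 0.393% of c)

The binding energy at n = 13 for N⁶⁺ is:
E_13 = -13.6057 × 7²/13² = -3.9448479 eV
|E_13| = 3.9448479 eV

Convert to Joules:
KE = 3.9448479 eV × (1.602177 × 10⁻¹⁹ J/eV) = 6.320345e-19 J

Using KE = ½mv²:
v = √(2·KE/m_e)
v = √(2 × 6.320345e-19 J / 9.10938 × 10⁻³¹ kg)
v = 1.1780e+06 m/s

This is approximately 0.393% the speed of light.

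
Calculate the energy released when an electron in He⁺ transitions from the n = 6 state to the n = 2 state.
12.094 eV

The energy levels are E_n = -13.6057 Z² eV / n².

Energy at n = 6: E_6 = -13.6057 × 2² / 6² = -1.511744 eV
Energy at n = 2: E_2 = -13.6057 × 2² / 2² = -13.605700 eV

For emission (electron falling to lower state), the photon energy is:
E_photon = E_6 - E_2 = |-1.511744 - (-13.605700)|
E_photon = 12.094 eV

This energy is carried away by the emitted photon.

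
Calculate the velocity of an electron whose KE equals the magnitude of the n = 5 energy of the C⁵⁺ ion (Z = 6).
2.63e+06 m/s (or 0.876% of c)

The binding energy at n = 5 for C⁵⁺ is:
E_5 = -13.6057 × 6²/5² = -19.59221 eV
|E_5| = 19.59221 eV

Convert to Joules:
KE = 19.59221 eV × (1.602177 × 10⁻¹⁹ J/eV) = 3.1390e-18 J

Using KE = ½mv²:
v = √(2·KE/m_e)
v = √(2 × 3.1390e-18 J / 9.10938 × 10⁻³¹ kg)
v = 2.63e+06 m/s

This is approximately 0.876% the speed of light.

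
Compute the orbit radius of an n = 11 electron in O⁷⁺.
0.8004 nm (or 8.0038 Å)

The Bohr radius formula is:
r_n = n² a₀ / Z

where a₀ = 0.0529177 nm is the Bohr radius.

For O⁷⁺ (Z = 8) at n = 11:
r_11 = 11² × 0.0529177 nm / 8
r_11 = 121 × 0.0529177 nm / 8
r_11 = 6.40304 nm / 8
r_11 = 0.8004 nm

The electron orbits at approximately 0.8004 nm from the nucleus.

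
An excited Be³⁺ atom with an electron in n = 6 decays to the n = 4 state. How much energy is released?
7.559 eV

The energy levels are E_n = -13.6057 Z² eV / n².

Energy at n = 6: E_6 = -13.6057 × 4² / 6² = -6.046978 eV
Energy at n = 4: E_4 = -13.6057 × 4² / 4² = -13.605700 eV

For emission (electron falling to lower state), the photon energy is:
E_photon = E_6 - E_4 = |-6.046978 - (-13.605700)|
E_photon = 7.559 eV

This energy is carried away by the emitted photon.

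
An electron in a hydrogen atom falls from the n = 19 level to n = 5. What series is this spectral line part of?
Pfund series

The spectral series in hydrogen are named based on the final (lower) energy level:
- Lyman series: n_final = 1 (ultraviolet)
- Balmer series: n_final = 2 (visible/near-UV)
- Paschen series: n_final = 3 (infrared)
- Brackett series: n_final = 4 (infrared)
- Pfund series: n_final = 5 (far infrared)

Since this transition ends at n = 5, it belongs to the Pfund series.

For reference, this 19 → 5 line has photon energy
ΔE = 13.6057 eV × (1/5² - 1/19²) = 0.50653908033 eV,
corresponding to wavelength λ = hc/ΔE = 1239.84 eV·nm / 0.50653908033 eV = 2447.66899 nm in the far infrared region.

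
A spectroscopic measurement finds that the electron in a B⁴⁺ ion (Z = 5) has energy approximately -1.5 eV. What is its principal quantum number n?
n = 15

The exact energy levels follow E_n = -13.6057 Z² / n² eV with Z = 5.

The measured value (-1.5 eV) is reported to only 2 significant figures, so we must test candidate n values and see which one matches to that precision.

Candidate energies:
  n = 13:  E = -13.6057 × 5² / 13² = -2.01268 eV
  n = 14:  E = -13.6057 × 5² / 14² = -1.73542 eV
  n = 15:  E = -13.6057 × 5² / 15² = -1.51174 eV  ← matches
  n = 16:  E = -13.6057 × 5² / 16² = -1.32868 eV
  n = 17:  E = -13.6057 × 5² / 17² = -1.17696 eV

Checking against the measurement of -1.5 eV (2 sig figs), only n = 15 agrees:
E_15 = -1.51174 eV, which rounds to -1.5 eV ✓

Therefore n = 15.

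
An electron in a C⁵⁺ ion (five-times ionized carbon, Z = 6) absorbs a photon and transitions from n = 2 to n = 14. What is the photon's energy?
119.952294 eV

The energy levels of a hydrogen-like atom are E_n = -13.6057 Z² eV / n².

Energy at n = 2: E_2 = -13.6057 × 6² / 2² = -122.451300000 eV
Energy at n = 14: E_14 = -13.6057 × 6² / 14² = -2.499006122 eV

The excitation energy is the difference:
ΔE = E_14 - E_2
ΔE = -2.499006122 - (-122.451300000)
ΔE = 119.952294 eV

Since this is positive, energy must be absorbed (photon absorption).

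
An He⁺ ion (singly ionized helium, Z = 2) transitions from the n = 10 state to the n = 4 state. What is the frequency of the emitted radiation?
6.91e+14 Hz

First, find the transition energy:
E_10 = -13.6057 × 2² / 10² = -0.5442280 eV
E_4 = -13.6057 × 2² / 4² = -3.4014250 eV
|ΔE| = |E_4 - E_10| = 2.8571970 eV

Convert to Joules: E = 2.8571970 eV × (1.602177 × 10⁻¹⁹ J/eV) = 4.5777e-19 J

Using E = hf:
f = E/h = 4.5777e-19 J / (6.62607 × 10⁻³⁴ J·s)
f = 6.91e+14 Hz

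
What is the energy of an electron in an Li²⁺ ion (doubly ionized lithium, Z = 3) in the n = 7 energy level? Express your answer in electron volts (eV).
-2.499006 eV

The energy levels of a hydrogen-like atom are given by:
E_n = -13.6057 Z² / n² eV  (with Z = 3 for Li²⁺)

For n = 7:
E_7 = -13.6057 × 3² / 7²
E_7 = -13.6057 × 9 / 49
E_7 = -2.499006 eV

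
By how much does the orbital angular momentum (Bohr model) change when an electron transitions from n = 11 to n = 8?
3.1637e-34 J·s (or 3ℏ)

In the Bohr model, L_n = nℏ where ℏ = 1.054572e-34 J·s.

L_11 = 11ℏ = 1.160029e-33 J·s
L_8 = 8ℏ = 8.436576e-34 J·s

ΔL = L_11 - L_8 = (11 - 8)ℏ = 3ℏ
ΔL = 3 × 1.054572e-34 J·s = 3.1637e-34 J·s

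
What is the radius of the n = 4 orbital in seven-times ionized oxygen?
0.1058 nm (or 1.0584 Å)

The Bohr radius formula is:
r_n = n² a₀ / Z

where a₀ = 0.0529177 nm is the Bohr radius.

For O⁷⁺ (Z = 8) at n = 4:
r_4 = 4² × 0.0529177 nm / 8
r_4 = 16 × 0.0529177 nm / 8
r_4 = 0.84668 nm / 8
r_4 = 0.1058 nm

The electron orbits at approximately 0.1058 nm from the nucleus.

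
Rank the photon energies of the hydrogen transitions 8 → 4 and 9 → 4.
9 → 4

Calculate the energy for each transition:

Transition 8 → 4:
ΔE₁ = |E_4 - E_8| = |-13.6057/4² - (-13.6057/8²)|
ΔE₁ = |-0.850356250 - (-0.212589063)| = 0.637767 eV

Transition 9 → 4:
ΔE₂ = |E_4 - E_9| = |-13.6057/4² - (-13.6057/9²)|
ΔE₂ = |-0.850356250 - (-0.167971605)| = 0.682385 eV

Since 0.682385 eV > 0.637767 eV, the transition 9 → 4 emits the more energetic photon.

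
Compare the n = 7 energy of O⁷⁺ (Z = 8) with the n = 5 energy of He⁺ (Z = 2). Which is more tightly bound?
O⁷⁺ at n = 7 (E = -17.77 eV)

Using E_n = -13.6057 Z² / n² eV:

O⁷⁺ (Z = 8) at n = 7:
E = -13.6057 × 8² / 7² = -13.6057 × 64 / 49 = -17.77071 eV

He⁺ (Z = 2) at n = 5:
E = -13.6057 × 2² / 5² = -13.6057 × 4 / 25 = -2.17691 eV

Since -17.77071 eV < -2.17691 eV,
O⁷⁺ at n = 7 is more tightly bound (requires more energy to ionize).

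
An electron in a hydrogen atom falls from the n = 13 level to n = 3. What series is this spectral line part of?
Paschen series

The spectral series in hydrogen are named based on the final (lower) energy level:
- Lyman series: n_final = 1 (ultraviolet)
- Balmer series: n_final = 2 (visible/near-UV)
- Paschen series: n_final = 3 (infrared)
- Brackett series: n_final = 4 (infrared)
- Pfund series: n_final = 5 (far infrared)

Since this transition ends at n = 3, it belongs to the Paschen series.

For reference, this 13 → 3 line has photon energy
ΔE = 13.6057 eV × (1/3² - 1/13²) = 1.43123734 eV,
corresponding to wavelength λ = hc/ΔE = 1239.84 eV·nm / 1.43123734 eV = 866.2714 nm in the infrared region.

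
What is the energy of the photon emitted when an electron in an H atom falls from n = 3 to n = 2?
1.890 eV

The energy levels are E_n = -13.6057 eV / n².

Energy at n = 3: E_3 = -13.6057 / 3² = -1.511744 eV
Energy at n = 2: E_2 = -13.6057 / 2² = -3.401425 eV

For emission (electron falling to lower state), the photon energy is:
E_photon = E_3 - E_2 = |-1.511744 - (-3.401425)|
E_photon = 1.890 eV

This energy is carried away by the emitted photon.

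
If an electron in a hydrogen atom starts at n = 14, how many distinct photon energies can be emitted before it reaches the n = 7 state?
28

The electron can occupy levels n = 7, 8, ..., 14 during de-excitation — that is m = 14 - 7 + 1 = 8 distinct levels.

The number of distinct spectral lines equals the number of ways to choose 2 of these m levels (each pair gives one possible emission transition):

Number of lines = m(m-1)/2 = 8×7/2 = 28

These correspond to all possible transitions between the 8 levels:
14 → 13, 14 → 12, 14 → 11, 14 → 10, 14 → 9, 14 → 8, 14 → 7, 13 → 12...

Each transition produces a photon with a unique energy (and thus wavelength). This count does not depend on Z.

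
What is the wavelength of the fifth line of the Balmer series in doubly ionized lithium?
44.1007 nm

The lines of a series are numbered from the longest wavelength (smallest ΔE) outward; the fifth line is the transition from n = n_f + 5 to n_f.
The Balmer series has all transitions ending at n_f = 2.

For Li²⁺ (Z = 3), the fifth line (ε-line) is the jump from n = 7 to n = 2:
E_7 = -13.6057 × 3² / 7² = -2.499006 eV
E_2 = -13.6057 × 3² / 2² = -30.612825 eV
ΔE = E_7 - E_2 = 28.113819 eV

λ = hc/E = 1239.84 eV·nm / 28.113819 eV
λ = 44.1007 nm

This is the ε-line of the Balmer series in Li²⁺.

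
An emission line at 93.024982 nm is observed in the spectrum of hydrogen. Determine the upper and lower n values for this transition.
n = 7 → n = 1

First, find the photon energy from the wavelength (hc = 1239.84 eV·nm):
E = hc/λ = 1239.84 eV·nm / 93.024982 nm = 13.328033 eV

The energy levels of hydrogen satisfy E_n = -13.6057 / n² eV, so an emission n_i → n_f releases
ΔE = 13.6057 × (1/n_f² − 1/n_i²) eV.

Setting ΔE equal to the photon energy:
1/n_f² − 1/n_i² = 13.328033 / 13.6057 = 0.97959186

Since 1/n_i² must be positive, we need 1/n_f² > 0.97959186, i.e. n_f ≤ 1. For each allowed n_f, solve n_i = (1/n_f² − 0.97959186)^(−1/2) and check whether it is a whole number:
  n_f = 1: 1/n_i² = 1.00000000 − 0.97959186 = 0.02040814 → n_i = 7.000  → integer, n_i = 7 ✓

Only n_f = 1 gives an integer upper level, n_i = 7.

The transition is from n = 7 to n = 1 (emission).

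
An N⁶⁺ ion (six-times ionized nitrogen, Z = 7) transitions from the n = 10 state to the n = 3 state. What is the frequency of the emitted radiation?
1.6299e+16 Hz

First, find the transition energy:
E_10 = -13.6057 × 7² / 10² = -6.666793 eV
E_3 = -13.6057 × 7² / 3² = -74.075478 eV
|ΔE| = |E_3 - E_10| = 67.408685 eV

Convert to Joules: E = 67.408685 eV × (1.602177 × 10⁻¹⁹ J/eV) = 1.080006e-17 J

Using E = hf:
f = E/h = 1.080006e-17 J / (6.62607 × 10⁻³⁴ J·s)
f = 1.6299e+16 Hz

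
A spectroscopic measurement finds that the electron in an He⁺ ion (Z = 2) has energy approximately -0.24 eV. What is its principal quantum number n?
n = 15

The exact energy levels follow E_n = -13.6057 Z² / n² eV with Z = 2.

The measured value (-0.24 eV) is reported to only 2 significant figures, so we must test candidate n values and see which one matches to that precision.

Candidate energies:
  n = 13:  E = -13.6057 × 2² / 13² = -0.32203 eV
  n = 14:  E = -13.6057 × 2² / 14² = -0.27767 eV
  n = 15:  E = -13.6057 × 2² / 15² = -0.24188 eV  ← matches
  n = 16:  E = -13.6057 × 2² / 16² = -0.21259 eV
  n = 17:  E = -13.6057 × 2² / 17² = -0.18831 eV

Checking against the measurement of -0.24 eV (2 sig figs), only n = 15 agrees:
E_15 = -0.24188 eV, which rounds to -0.24 eV ✓

Therefore n = 15.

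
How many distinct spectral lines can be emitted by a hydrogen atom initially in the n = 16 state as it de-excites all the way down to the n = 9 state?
28

The electron can occupy levels n = 9, 10, ..., 16 during de-excitation — that is m = 16 - 9 + 1 = 8 distinct levels.

The number of distinct spectral lines equals the number of ways to choose 2 of these m levels (each pair gives one possible emission transition):

Number of lines = m(m-1)/2 = 8×7/2 = 28

These correspond to all possible transitions between the 8 levels:
16 → 15, 16 → 14, 16 → 13, 16 → 12, 16 → 11, 16 → 10, 16 → 9, 15 → 14...

Each transition produces a photon with a unique energy (and thus wavelength). This count does not depend on Z.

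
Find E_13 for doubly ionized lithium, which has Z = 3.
-0.725 eV

For hydrogen-like ions, the energy levels scale with Z²:
E_n = -13.6057 Z² / n² eV

For Li²⁺ (Z = 3) at n = 13:
E_13 = -13.6057 × 3² / 13²
E_13 = -13.6057 × 9 / 169
E_13 = -122.4513 / 169
E_13 = -0.725 eV

The energy is 9 times more negative than hydrogen at the same n due to the stronger nuclear charge.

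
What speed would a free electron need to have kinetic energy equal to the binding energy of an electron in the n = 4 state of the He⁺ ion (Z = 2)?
1.09e+06 m/s (or 0.36% of c)

The binding energy at n = 4 for He⁺ is:
E_4 = -13.6057 × 2²/4² = -3.40143 eV
|E_4| = 3.40143 eV

Convert to Joules:
KE = 3.40143 eV × (1.602177 × 10⁻¹⁹ J/eV) = 5.4497e-19 J

Using KE = ½mv²:
v = √(2·KE/m_e)
v = √(2 × 5.4497e-19 J / 9.10938 × 10⁻³¹ kg)
v = 1.09e+06 m/s

This is approximately 0.36% the speed of light.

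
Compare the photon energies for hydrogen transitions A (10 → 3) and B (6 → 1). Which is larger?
6 → 1

Calculate the energy for each transition:

Transition 10 → 3:
ΔE₁ = |E_3 - E_10| = |-13.6057/3² - (-13.6057/10²)|
ΔE₁ = |-1.51174444444 - (-0.13605700000)| = 1.37568744 eV

Transition 6 → 1:
ΔE₂ = |E_1 - E_6| = |-13.6057/1² - (-13.6057/6²)|
ΔE₂ = |-13.60570000000 - (-0.37793611111)| = 13.22776389 eV

Since 13.22776389 eV > 1.37568744 eV, the transition 6 → 1 emits the more energetic photon.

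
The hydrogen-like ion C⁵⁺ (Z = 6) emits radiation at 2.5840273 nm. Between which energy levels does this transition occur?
n = 7 → n = 1

First, find the photon energy from the wavelength (hc = 1239.84 eV·nm):
E = hc/λ = 1239.84 eV·nm / 2.5840273 nm = 479.80917 eV

The energy levels of C⁵⁺ satisfy E_n = -13.6057 × 6² / n² eV, so an emission n_i → n_f releases
ΔE = 13.6057 × 6² × (1/n_f² − 1/n_i²) eV.

Setting ΔE equal to the photon energy:
1/n_f² − 1/n_i² = 479.80917 / (13.6057 × 6²) = 0.97959183

Since 1/n_i² must be positive, we need 1/n_f² > 0.97959183, i.e. n_f ≤ 1. For each allowed n_f, solve n_i = (1/n_f² − 0.97959183)^(−1/2) and check whether it is a whole number:
  n_f = 1: 1/n_i² = 1.00000000 − 0.97959183 = 0.02040817 → n_i = 7.000  → integer, n_i = 7 ✓

Only n_f = 1 gives an integer upper level, n_i = 7.

The transition is from n = 7 to n = 1 (emission).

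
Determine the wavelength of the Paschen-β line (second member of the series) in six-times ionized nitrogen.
26.152379 nm

The lines of a series are numbered from the longest wavelength (smallest ΔE) outward; the second line is the transition from n = n_f + 2 to n_f.
The Paschen series has all transitions ending at n_f = 3.

For N⁶⁺ (Z = 7), the second line (β-line) is the jump from n = 5 to n = 3:
E_5 = -13.6057 × 7² / 5² = -26.66717200 eV
E_3 = -13.6057 × 7² / 3² = -74.07547778 eV
ΔE = E_5 - E_3 = 47.40830578 eV

λ = hc/E = 1239.84 eV·nm / 47.40830578 eV
λ = 26.152379 nm

This is the β-line of the Paschen series in N⁶⁺.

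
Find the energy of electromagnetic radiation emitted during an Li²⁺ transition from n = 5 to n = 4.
2.755154 eV

The energy levels are E_n = -13.6057 Z² eV / n².

Energy at n = 5: E_5 = -13.6057 × 3² / 5² = -4.898052000 eV
Energy at n = 4: E_4 = -13.6057 × 3² / 4² = -7.653206250 eV

For emission (electron falling to lower state), the photon energy is:
E_photon = E_5 - E_4 = |-4.898052000 - (-7.653206250)|
E_photon = 2.755154 eV

This energy is carried away by the emitted photon.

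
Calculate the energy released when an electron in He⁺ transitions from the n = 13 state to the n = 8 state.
0.528 eV

The energy levels are E_n = -13.6057 Z² eV / n².

Energy at n = 13: E_13 = -13.6057 × 2² / 13² = -0.322028 eV
Energy at n = 8: E_8 = -13.6057 × 2² / 8² = -0.850356 eV

For emission (electron falling to lower state), the photon energy is:
E_photon = E_13 - E_8 = |-0.322028 - (-0.850356)|
E_photon = 0.528 eV

This energy is carried away by the emitted photon.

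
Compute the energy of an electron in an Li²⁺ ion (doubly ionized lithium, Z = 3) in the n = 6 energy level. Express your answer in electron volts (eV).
-3.401 eV

The energy levels of a hydrogen-like atom are given by:
E_n = -13.6057 Z² / n² eV  (with Z = 3 for Li²⁺)

For n = 6:
E_6 = -13.6057 × 3² / 6²
E_6 = -13.6057 × 9 / 36
E_6 = -3.401 eV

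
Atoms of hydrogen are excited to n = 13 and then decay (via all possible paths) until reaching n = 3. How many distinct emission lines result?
55

The electron can occupy levels n = 3, 4, ..., 13 during de-excitation — that is m = 13 - 3 + 1 = 11 distinct levels.

The number of distinct spectral lines equals the number of ways to choose 2 of these m levels (each pair gives one possible emission transition):

Number of lines = m(m-1)/2 = 11×10/2 = 55

These correspond to all possible transitions between the 11 levels:
13 → 12, 13 → 11, 13 → 10, 13 → 9, 13 → 8, 13 → 7, 13 → 6, 13 → 5...

Each transition produces a photon with a unique energy (and thus wavelength). This count does not depend on Z.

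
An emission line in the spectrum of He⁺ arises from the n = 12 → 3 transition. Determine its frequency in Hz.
1.371e+15 Hz

First, find the transition energy:
E_12 = -13.6057 × 2² / 12² = -0.3779361 eV
E_3 = -13.6057 × 2² / 3² = -6.0469778 eV
|ΔE| = |E_3 - E_12| = 5.6690417 eV

Convert to Joules: E = 5.6690417 eV × (1.602177 × 10⁻¹⁹ J/eV) = 9.08281e-19 J

Using E = hf:
f = E/h = 9.08281e-19 J / (6.62607 × 10⁻³⁴ J·s)
f = 1.371e+15 Hz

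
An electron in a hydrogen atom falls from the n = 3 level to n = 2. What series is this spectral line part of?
Balmer series

The spectral series in hydrogen are named based on the final (lower) energy level:
- Lyman series: n_final = 1 (ultraviolet)
- Balmer series: n_final = 2 (visible/near-UV)
- Paschen series: n_final = 3 (infrared)
- Brackett series: n_final = 4 (infrared)
- Pfund series: n_final = 5 (far infrared)

Since this transition ends at n = 2, it belongs to the Balmer series.

For reference, this 3 → 2 line has photon energy
ΔE = 13.6057 eV × (1/2² - 1/3²) = 1.88968056 eV,
corresponding to wavelength λ = hc/ΔE = 1239.84 eV·nm / 1.88968056 eV = 656.1109 nm in the visible/near-UV region.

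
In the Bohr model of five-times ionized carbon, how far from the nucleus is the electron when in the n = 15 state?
1.984415 nm (or 19.844145 Å)

The Bohr radius formula is:
r_n = n² a₀ / Z

where a₀ = 0.052917721 nm is the Bohr radius.

For C⁵⁺ (Z = 6) at n = 15:
r_15 = 15² × 0.052917721 nm / 6
r_15 = 225 × 0.052917721 nm / 6
r_15 = 11.9064872 nm / 6
r_15 = 1.984415 nm

The electron orbits at approximately 1.984415 nm from the nucleus.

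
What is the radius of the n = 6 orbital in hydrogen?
1.9050 nm (or 19.0504 Å)

The Bohr radius formula is:
r_n = n² a₀ / Z

where a₀ = 0.0529177 nm is the Bohr radius.

For H (Z = 1) at n = 6:
r_6 = 6² × 0.0529177 nm / 1
r_6 = 36 × 0.0529177 nm / 1
r_6 = 1.90504 nm / 1
r_6 = 1.9050 nm

The electron orbits at approximately 1.9050 nm from the nucleus.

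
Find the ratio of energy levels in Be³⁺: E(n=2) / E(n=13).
42.25

Using E_n = -13.6057 Z² / n² eV with Z = 4:

E_2 = -13.6057 × 4² / 2² = -217.6912 / 4 = -54.42280000 eV
E_13 = -13.6057 × 4² / 13² = -217.6912 / 169 = -1.28811361 eV

The ratio is:
E_2/E_13 = (-54.42280000) / (-1.28811361)
E_2/E_13 = (-217.6912/4) / (-217.6912/169)
E_2/E_13 = 169/4
E_2/E_13 = 42.25
(Note: the Z² factors cancel in the ratio.)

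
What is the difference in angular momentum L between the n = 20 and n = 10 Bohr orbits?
1.055e-33 J·s (or 10ℏ)

In the Bohr model, L_n = nℏ where ℏ = 1.05457e-34 J·s.

L_20 = 20ℏ = 2.10914e-33 J·s
L_10 = 10ℏ = 1.05457e-33 J·s

ΔL = L_20 - L_10 = (20 - 10)ℏ = 10ℏ
ΔL = 10 × 1.05457e-34 J·s = 1.055e-33 J·s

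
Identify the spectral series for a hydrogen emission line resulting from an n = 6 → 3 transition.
Paschen series

The spectral series in hydrogen are named based on the final (lower) energy level:
- Lyman series: n_final = 1 (ultraviolet)
- Balmer series: n_final = 2 (visible/near-UV)
- Paschen series: n_final = 3 (infrared)
- Brackett series: n_final = 4 (infrared)
- Pfund series: n_final = 5 (far infrared)

Since this transition ends at n = 3, it belongs to the Paschen series.

For reference, this 6 → 3 line has photon energy
ΔE = 13.6057 eV × (1/3² - 1/6²) = 1.133808333 eV,
corresponding to wavelength λ = hc/ΔE = 1239.84 eV·nm / 1.133808333 eV = 1093.5182 nm in the infrared region.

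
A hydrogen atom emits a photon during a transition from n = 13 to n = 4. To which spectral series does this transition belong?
Brackett series

The spectral series in hydrogen are named based on the final (lower) energy level:
- Lyman series: n_final = 1 (ultraviolet)
- Balmer series: n_final = 2 (visible/near-UV)
- Paschen series: n_final = 3 (infrared)
- Brackett series: n_final = 4 (infrared)
- Pfund series: n_final = 5 (far infrared)

Since this transition ends at n = 4, it belongs to the Brackett series.

For reference, this 13 → 4 line has photon energy
ΔE = 13.6057 eV × (1/4² - 1/13²) = 0.76984915 eV,
corresponding to wavelength λ = hc/ΔE = 1239.84 eV·nm / 0.76984915 eV = 1610.50 nm in the infrared region.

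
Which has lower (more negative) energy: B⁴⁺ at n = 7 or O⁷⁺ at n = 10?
O⁷⁺ at n = 10 (E = -8.70765 eV)

Using E_n = -13.6057 Z² / n² eV:

B⁴⁺ (Z = 5) at n = 7:
E = -13.6057 × 5² / 7² = -13.6057 × 25 / 49 = -6.94168367 eV

O⁷⁺ (Z = 8) at n = 10:
E = -13.6057 × 8² / 10² = -13.6057 × 64 / 100 = -8.70764800 eV

Since -8.70764800 eV < -6.94168367 eV,
O⁷⁺ at n = 10 is more tightly bound (requires more energy to ionize).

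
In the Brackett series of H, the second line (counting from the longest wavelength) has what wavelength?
2624.4436 nm

The lines of a series are numbered from the longest wavelength (smallest ΔE) outward; the second line is the transition from n = n_f + 2 to n_f.
The Brackett series has all transitions ending at n_f = 4.

For H, the second line (β-line) is the jump from n = 6 to n = 4:
E_6 = -13.6057 / 6² = -0.3779361111 eV
E_4 = -13.6057 / 4² = -0.8503562500 eV
ΔE = E_6 - E_4 = 0.4724201389 eV

λ = hc/E = 1239.84 eV·nm / 0.4724201389 eV
λ = 2624.4436 nm

This is the β-line of the Brackett series in H.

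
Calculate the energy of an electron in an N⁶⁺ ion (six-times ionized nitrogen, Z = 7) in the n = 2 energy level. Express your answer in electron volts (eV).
-166.669825 eV

The energy levels of a hydrogen-like atom are given by:
E_n = -13.6057 Z² / n² eV  (with Z = 7 for N⁶⁺)

For n = 2:
E_2 = -13.6057 × 7² / 2²
E_2 = -13.6057 × 49 / 4
E_2 = -166.669825 eV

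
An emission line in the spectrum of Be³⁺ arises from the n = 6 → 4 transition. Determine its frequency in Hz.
1.82769e+15 Hz

First, find the transition energy:
E_6 = -13.6057 × 4² / 6² = -6.04697778 eV
E_4 = -13.6057 × 4² / 4² = -13.60570000 eV
|ΔE| = |E_4 - E_6| = 7.55872222 eV

Convert to Joules: E = 7.55872222 eV × (1.602177 × 10⁻¹⁹ J/eV) = 1.2110411e-18 J

Using E = hf:
f = E/h = 1.2110411e-18 J / (6.62607 × 10⁻³⁴ J·s)
f = 1.82769e+15 Hz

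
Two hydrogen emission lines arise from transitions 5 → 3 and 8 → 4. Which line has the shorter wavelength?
5 → 3

Calculate the energy for each transition:

Transition 5 → 3:
ΔE₁ = |E_3 - E_5| = |-13.6057/3² - (-13.6057/5²)|
ΔE₁ = |-1.51174444 - (-0.54422800)| = 0.96752 eV

Transition 8 → 4:
ΔE₂ = |E_4 - E_8| = |-13.6057/4² - (-13.6057/8²)|
ΔE₂ = |-0.85035625 - (-0.21258906)| = 0.63777 eV

Since 0.96752 eV > 0.63777 eV, the transition 5 → 3 emits the more energetic photon.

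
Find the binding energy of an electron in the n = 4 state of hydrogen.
0.8504 eV

The ionization energy is the energy needed to remove the electron completely (n → ∞).

For hydrogen, E_n = -13.6057 eV / n².

At n = 4: E_4 = -13.6057 / 4² = -0.8503563 eV
At n = ∞: E_∞ = 0 eV

Ionization energy = E_∞ - E_4 = 0 - (-0.8503563) = 0.8503563 eV
Ionization energy ≈ 0.8504 eV

This is also called the binding energy of the electron in state n = 4.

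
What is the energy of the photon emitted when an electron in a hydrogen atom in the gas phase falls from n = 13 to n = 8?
0.132 eV

The energy levels are E_n = -13.6057 eV / n².

Energy at n = 13: E_13 = -13.6057 / 13² = -0.080507 eV
Energy at n = 8: E_8 = -13.6057 / 8² = -0.212589 eV

For emission (electron falling to lower state), the photon energy is:
E_photon = E_13 - E_8 = |-0.080507 - (-0.212589)|
E_photon = 0.132 eV

This energy is carried away by the emitted photon.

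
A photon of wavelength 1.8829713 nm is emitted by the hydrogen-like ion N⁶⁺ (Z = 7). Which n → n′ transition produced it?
n = 9 → n = 1

First, find the photon energy from the wavelength (hc = 1239.84 eV·nm):
E = hc/λ = 1239.84 eV·nm / 1.8829713 nm = 658.44870 eV

The energy levels of N⁶⁺ satisfy E_n = -13.6057 × 7² / n² eV, so an emission n_i → n_f releases
ΔE = 13.6057 × 7² × (1/n_f² − 1/n_i²) eV.

Setting ΔE equal to the photon energy:
1/n_f² − 1/n_i² = 658.44870 / (13.6057 × 7²) = 0.98765433

Since 1/n_i² must be positive, we need 1/n_f² > 0.98765433, i.e. n_f ≤ 1. For each allowed n_f, solve n_i = (1/n_f² − 0.98765433)^(−1/2) and check whether it is a whole number:
  n_f = 1: 1/n_i² = 1.00000000 − 0.98765433 = 0.01234567 → n_i = 9.000  → integer, n_i = 9 ✓

Only n_f = 1 gives an integer upper level, n_i = 9.

The transition is from n = 9 to n = 1 (emission).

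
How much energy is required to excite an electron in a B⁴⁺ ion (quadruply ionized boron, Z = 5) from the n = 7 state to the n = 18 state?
5.89 eV

The energy levels of a hydrogen-like atom are E_n = -13.6057 Z² eV / n².

Energy at n = 7: E_7 = -13.6057 × 5² / 7² = -6.94168 eV
Energy at n = 18: E_18 = -13.6057 × 5² / 18² = -1.04982 eV

The excitation energy is the difference:
ΔE = E_18 - E_7
ΔE = -1.04982 - (-6.94168)
ΔE = 5.89 eV

Since this is positive, energy must be absorbed (photon absorption).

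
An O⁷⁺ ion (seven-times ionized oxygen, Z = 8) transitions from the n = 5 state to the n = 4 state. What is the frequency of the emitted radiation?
4.73738e+15 Hz

First, find the transition energy:
E_5 = -13.6057 × 8² / 5² = -34.83059200 eV
E_4 = -13.6057 × 8² / 4² = -54.42280000 eV
|ΔE| = |E_4 - E_5| = 19.59220800 eV

Convert to Joules: E = 19.59220800 eV × (1.602177 × 10⁻¹⁹ J/eV) = 3.1390185e-18 J

Using E = hf:
f = E/h = 3.1390185e-18 J / (6.62607 × 10⁻³⁴ J·s)
f = 4.73738e+15 Hz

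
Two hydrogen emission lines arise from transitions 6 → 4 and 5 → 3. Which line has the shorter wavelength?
5 → 3

Calculate the energy for each transition:

Transition 6 → 4:
ΔE₁ = |E_4 - E_6| = |-13.6057/4² - (-13.6057/6²)|
ΔE₁ = |-0.8503562500 - (-0.3779361111)| = 0.4724201 eV

Transition 5 → 3:
ΔE₂ = |E_3 - E_5| = |-13.6057/3² - (-13.6057/5²)|
ΔE₂ = |-1.5117444444 - (-0.5442280000)| = 0.9675164 eV

Since 0.9675164 eV > 0.4724201 eV, the transition 5 → 3 emits the more energetic photon.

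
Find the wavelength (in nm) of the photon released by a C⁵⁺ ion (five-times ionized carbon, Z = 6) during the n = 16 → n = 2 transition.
10.286 nm

First, find the transition energy using E_n = -13.6057 Z² / n² eV:
E_16 = -13.6057 × 6² / 16² = -1.91330 eV
E_2 = -13.6057 × 6² / 2² = -122.45130 eV

Photon energy: |ΔE| = |E_2 - E_16| = 120.53800 eV

Convert to wavelength using E = hc/λ with hc = 1239.84 eV·nm:
λ = hc/E = 1239.84 eV·nm / 120.53800 eV
λ = 10.286 nm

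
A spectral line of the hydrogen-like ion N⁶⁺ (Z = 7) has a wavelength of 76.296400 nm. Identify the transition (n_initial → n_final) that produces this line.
n = 8 → n = 5

First, find the photon energy from the wavelength (hc = 1239.84 eV·nm):
E = hc/λ = 1239.84 eV·nm / 76.296400 nm = 16.250308 eV

The energy levels of N⁶⁺ satisfy E_n = -13.6057 × 7² / n² eV, so an emission n_i → n_f releases
ΔE = 13.6057 × 7² × (1/n_f² − 1/n_i²) eV.

Setting ΔE equal to the photon energy:
1/n_f² − 1/n_i² = 16.250308 / (13.6057 × 7²) = 0.024375000

Since 1/n_i² must be positive, we need 1/n_f² > 0.024375000, i.e. n_f ≤ 6. For each allowed n_f, solve n_i = (1/n_f² − 0.024375000)^(−1/2) and check whether it is a whole number:
  n_f = 1: 1/n_i² = 1.000000000 − 0.024375000 = 0.975625000 → n_i = 1.012  (not an integer) ✗
  n_f = 2: 1/n_i² = 0.250000000 − 0.024375000 = 0.225625000 → n_i = 2.105  (not an integer) ✗
  n_f = 3: 1/n_i² = 0.111111111 − 0.024375000 = 0.086736111 → n_i = 3.395  (not an integer) ✗
  n_f = 4: 1/n_i² = 0.062500000 − 0.024375000 = 0.038125000 → n_i = 5.121  (not an integer) ✗
  n_f = 5: 1/n_i² = 0.040000000 − 0.024375000 = 0.015625000 → n_i = 8.000  → integer, n_i = 8 ✓
  n_f = 6: 1/n_i² = 0.027777778 − 0.024375000 = 0.003402778 → n_i = 17.143  (not an integer) ✗

Only n_f = 5 gives an integer upper level, n_i = 8.

The transition is from n = 8 to n = 5 (emission).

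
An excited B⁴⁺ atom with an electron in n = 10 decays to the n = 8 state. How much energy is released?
1.91 eV

The energy levels are E_n = -13.6057 Z² eV / n².

Energy at n = 10: E_10 = -13.6057 × 5² / 10² = -3.40143 eV
Energy at n = 8: E_8 = -13.6057 × 5² / 8² = -5.31473 eV

For emission (electron falling to lower state), the photon energy is:
E_photon = E_10 - E_8 = |-3.40143 - (-5.31473)|
E_photon = 1.91 eV

This energy is carried away by the emitted photon.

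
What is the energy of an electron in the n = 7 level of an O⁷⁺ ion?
-17.77 eV

For hydrogen-like ions, the energy levels scale with Z²:
E_n = -13.6057 Z² / n² eV

For O⁷⁺ (Z = 8) at n = 7:
E_7 = -13.6057 × 8² / 7²
E_7 = -13.6057 × 64 / 49
E_7 = -870.7648 / 49
E_7 = -17.77 eV

The energy is 64 times more negative than hydrogen at the same n due to the stronger nuclear charge.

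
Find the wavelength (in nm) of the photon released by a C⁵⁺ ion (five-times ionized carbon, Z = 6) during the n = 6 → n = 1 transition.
2.603615 nm

First, find the transition energy using E_n = -13.6057 Z² / n² eV:
E_6 = -13.6057 × 6² / 6² = -13.60570000 eV
E_1 = -13.6057 × 6² / 1² = -489.80520000 eV

Photon energy: |ΔE| = |E_1 - E_6| = 476.19950000 eV

Convert to wavelength using E = hc/λ with hc = 1239.84 eV·nm:
λ = hc/E = 1239.84 eV·nm / 476.19950000 eV
λ = 2.603615 nm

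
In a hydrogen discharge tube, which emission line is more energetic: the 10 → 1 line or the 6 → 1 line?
10 → 1

Calculate the energy for each transition:

Transition 10 → 1:
ΔE₁ = |E_1 - E_10| = |-13.6057/1² - (-13.6057/10²)|
ΔE₁ = |-13.605700000000 - (-0.136057000000)| = 13.469643000 eV

Transition 6 → 1:
ΔE₂ = |E_1 - E_6| = |-13.6057/1² - (-13.6057/6²)|
ΔE₂ = |-13.605700000000 - (-0.377936111111)| = 13.227763889 eV

Since 13.469643000 eV > 13.227763889 eV, the transition 10 → 1 emits the more energetic photon.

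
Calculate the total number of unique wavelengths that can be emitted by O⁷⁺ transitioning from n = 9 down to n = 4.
15

The electron can occupy levels n = 4, 5, ..., 9 during de-excitation — that is m = 9 - 4 + 1 = 6 distinct levels.

The number of distinct spectral lines equals the number of ways to choose 2 of these m levels (each pair gives one possible emission transition):

Number of lines = m(m-1)/2 = 6×5/2 = 15

These correspond to all possible transitions between the 6 levels:
9 → 8, 9 → 7, 9 → 6, 9 → 5, 9 → 4, 8 → 7, 8 → 6, 8 → 5...

Each transition produces a photon with a unique energy (and thus wavelength). This count does not depend on Z.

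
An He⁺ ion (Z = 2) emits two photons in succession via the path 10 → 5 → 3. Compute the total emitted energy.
5.502750 eV

The energy levels of He⁺ are E_n = -13.6057 × 2² / n² eV.

First transition (10 → 5):
ΔE₁ = |E_5 - E_10|
ΔE₁ = |-2.176912000000 - (-0.544228000000)| = 1.632684000 eV

Second transition (5 → 3):
ΔE₂ = |E_3 - E_5|
ΔE₂ = |-6.046977777778 - (-2.176912000000)| = 3.870065778 eV

Total energy released:
E_total = ΔE₁ + ΔE₂ = 1.632684000 + 3.870065778 = 5.502750 eV

Note: This equals the direct transition 10 → 3: 5.502750 eV ✓
Energy is conserved regardless of the path taken.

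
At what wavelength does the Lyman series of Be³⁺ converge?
5.695407 nm

The series limit corresponds to the transition from n = ∞ to n = 1.
This is the highest energy (shortest wavelength) transition in the Lyman series.

E_∞ = 0 eV
E_1 = -13.6057 × 4² / 1² = -217.69120000 eV

Energy at series limit:
ΔE = E_∞ - E_1 = 0 - (-217.69120000) = 217.69120000 eV
λ = hc/E = 1239.84 eV·nm / 217.69120000 eV = 5.695407 nm

This energy equals the ionization energy from the n = 1 state of Be³⁺.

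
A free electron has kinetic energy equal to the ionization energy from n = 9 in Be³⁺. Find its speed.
9.7231e+05 m/s (or 0.324% of c)

The binding energy at n = 9 for Be³⁺ is:
E_9 = -13.6057 × 4²/9² = -2.6875457 eV
|E_9| = 2.6875457 eV

Convert to Joules:
KE = 2.6875457 eV × (1.602177 × 10⁻¹⁹ J/eV) = 4.305924e-19 J

Using KE = ½mv²:
v = √(2·KE/m_e)
v = √(2 × 4.305924e-19 J / 9.10938 × 10⁻³¹ kg)
v = 9.7231e+05 m/s

This is approximately 0.324% the speed of light.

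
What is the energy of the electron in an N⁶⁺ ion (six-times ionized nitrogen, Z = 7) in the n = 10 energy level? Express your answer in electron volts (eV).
-6.667 eV

The energy levels of a hydrogen-like atom are given by:
E_n = -13.6057 Z² / n² eV  (with Z = 7 for N⁶⁺)

For n = 10:
E_10 = -13.6057 × 7² / 10²
E_10 = -13.6057 × 49 / 100
E_10 = -6.667 eV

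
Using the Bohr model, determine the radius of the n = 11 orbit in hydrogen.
6.4030 nm (or 64.0304 Å)

The Bohr radius formula is:
r_n = n² a₀ / Z

where a₀ = 0.0529177 nm is the Bohr radius.

For H (Z = 1) at n = 11:
r_11 = 11² × 0.0529177 nm / 1
r_11 = 121 × 0.0529177 nm / 1
r_11 = 6.40304 nm / 1
r_11 = 6.4030 nm

The electron orbits at approximately 6.4030 nm from the nucleus.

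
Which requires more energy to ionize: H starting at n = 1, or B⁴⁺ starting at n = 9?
H at n = 1 (E = -13.61 eV)

Using E_n = -13.6057 Z² / n² eV:

H (Z = 1) at n = 1:
E = -13.6057 × 1² / 1² = -13.6057 × 1 / 1 = -13.60570 eV

B⁴⁺ (Z = 5) at n = 9:
E = -13.6057 × 5² / 9² = -13.6057 × 25 / 81 = -4.19929 eV

Since -13.60570 eV < -4.19929 eV,
H at n = 1 is more tightly bound (requires more energy to ionize).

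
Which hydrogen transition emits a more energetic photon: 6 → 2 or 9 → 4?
6 → 2

Calculate the energy for each transition:

Transition 6 → 2:
ΔE₁ = |E_2 - E_6| = |-13.6057/2² - (-13.6057/6²)|
ΔE₁ = |-3.401425000000 - (-0.377936111111)| = 3.023488889 eV

Transition 9 → 4:
ΔE₂ = |E_4 - E_9| = |-13.6057/4² - (-13.6057/9²)|
ΔE₂ = |-0.850356250000 - (-0.167971604938)| = 0.682384645 eV

Since 3.023488889 eV > 0.682384645 eV, the transition 6 → 2 emits the more energetic photon.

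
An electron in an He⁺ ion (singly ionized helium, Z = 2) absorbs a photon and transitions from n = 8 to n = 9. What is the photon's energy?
0.178 eV

The energy levels of a hydrogen-like atom are E_n = -13.6057 Z² eV / n².

Energy at n = 8: E_8 = -13.6057 × 2² / 8² = -0.850356 eV
Energy at n = 9: E_9 = -13.6057 × 2² / 9² = -0.671886 eV

The excitation energy is the difference:
ΔE = E_9 - E_8
ΔE = -0.671886 - (-0.850356)
ΔE = 0.178 eV

Since this is positive, energy must be absorbed (photon absorption).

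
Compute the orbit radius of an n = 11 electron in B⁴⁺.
1.2806 nm (or 12.8061 Å)

The Bohr radius formula is:
r_n = n² a₀ / Z

where a₀ = 0.0529177 nm is the Bohr radius.

For B⁴⁺ (Z = 5) at n = 11:
r_11 = 11² × 0.0529177 nm / 5
r_11 = 121 × 0.0529177 nm / 5
r_11 = 6.40304 nm / 5
r_11 = 1.2806 nm

The electron orbits at approximately 1.2806 nm from the nucleus.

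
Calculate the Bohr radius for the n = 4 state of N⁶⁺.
0.1210 nm (or 1.2095 Å)

The Bohr radius formula is:
r_n = n² a₀ / Z

where a₀ = 0.0529177 nm is the Bohr radius.

For N⁶⁺ (Z = 7) at n = 4:
r_4 = 4² × 0.0529177 nm / 7
r_4 = 16 × 0.0529177 nm / 7
r_4 = 0.84668 nm / 7
r_4 = 0.1210 nm

The electron orbits at approximately 0.1210 nm from the nucleus.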